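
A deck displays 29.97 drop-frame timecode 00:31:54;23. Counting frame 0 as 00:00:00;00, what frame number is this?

57387

As if non-drop at 30 labels/s: (0 × 3600 + 31 × 60 + 54) × 30 + 23 = 57443.
Minute boundaries passed: 31; those not divisible by 10: 31 − 3 = 28; dropped labels = 2 × 28 = 56.
Actual frame index = 57443 − 56 = 57387.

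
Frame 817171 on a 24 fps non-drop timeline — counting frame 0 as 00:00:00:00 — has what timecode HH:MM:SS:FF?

817171 ÷ 24 = 34048 full seconds, remainder 19 frames.
34048 s = 9 h 27 min 28 s.
Timecode: 09:27:28:19.

09:27:28:19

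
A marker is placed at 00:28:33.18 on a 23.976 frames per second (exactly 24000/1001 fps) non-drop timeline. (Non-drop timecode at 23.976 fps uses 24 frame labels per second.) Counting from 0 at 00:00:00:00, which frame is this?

Total seconds to the label: (0 × 3600 + 28 × 60 + 33) = 1713.
Frame index = 1713 × 24 + 18 = 41130.

41130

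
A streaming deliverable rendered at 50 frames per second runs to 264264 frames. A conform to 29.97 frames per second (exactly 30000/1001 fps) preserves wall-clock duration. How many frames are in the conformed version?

158400 frames

Target frames = source frames × (target rate / source rate) = 264264 × (30000/1001)/(50) = 264264 × 600/1001 = 158400.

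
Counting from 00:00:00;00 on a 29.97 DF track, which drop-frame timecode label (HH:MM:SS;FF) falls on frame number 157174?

Each 10-minute DF block holds 10 × 60 × 30 − 9 × 2 = 17982 frames. 157174 ÷ 17982 → 8 full blocks, remainder 13318.
Within the partial block the first minute is 1800 frames and each further minute 1798, so 7 further minute boundaries passed. Total skipped labels = 18 × 8 + 2 × 7 = 158.
Non-drop label index = 157174 + 158 = 157332; at 30 labels/s that is 01:27:24:12, i.e. DF 01:27:24;12.

01:27:24;12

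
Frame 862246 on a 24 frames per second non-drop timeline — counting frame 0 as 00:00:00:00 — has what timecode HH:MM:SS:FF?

09:58:46:22

862246 ÷ 24 = 35926 full seconds, remainder 22 frames.
35926 s = 9 h 58 min 46 s.
Timecode: 09:58:46:22.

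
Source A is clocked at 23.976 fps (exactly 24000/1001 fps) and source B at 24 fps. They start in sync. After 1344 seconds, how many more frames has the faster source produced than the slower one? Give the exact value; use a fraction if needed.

4608/143 frames

A emits 24000/1001 × 1344 = 4608000/143 frames; B emits 24 × 1344 = 32256.
Difference = 4608/143 frames (≈ 32.2238); B is ahead of A.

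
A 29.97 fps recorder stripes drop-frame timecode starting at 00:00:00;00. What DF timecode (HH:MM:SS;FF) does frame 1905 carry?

00:01:03;17

Each 10-minute DF block holds 10 × 60 × 30 − 9 × 2 = 17982 frames. 1905 ÷ 17982 → 0 full blocks, remainder 1905.
Within the partial block the first minute is 1800 frames and each further minute 1798, so 1 further minute boundary passed. Total skipped labels = 18 × 0 + 2 × 1 = 2.
Non-drop label index = 1905 + 2 = 1907; at 30 labels/s that is 00:01:03:17, i.e. DF 00:01:03;17.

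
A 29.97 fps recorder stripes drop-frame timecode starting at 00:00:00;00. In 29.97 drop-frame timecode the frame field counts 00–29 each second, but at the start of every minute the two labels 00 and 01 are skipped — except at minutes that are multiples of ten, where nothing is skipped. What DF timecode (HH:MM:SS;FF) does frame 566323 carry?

05:14:56;09

Each 10-minute DF block holds 10 × 60 × 30 − 9 × 2 = 17982 frames. 566323 ÷ 17982 → 31 full blocks, remainder 8881.
Within the partial block the first minute is 1800 frames and each further minute 1798, so 4 further minute boundaries passed. Total skipped labels = 18 × 31 + 2 × 4 = 566.
Non-drop label index = 566323 + 566 = 566889; at 30 labels/s that is 05:14:56:09, i.e. DF 05:14:56;09.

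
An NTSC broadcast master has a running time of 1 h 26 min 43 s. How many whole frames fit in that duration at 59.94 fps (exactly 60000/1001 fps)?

1 h 26 min 43 s = 5203 s.
Frames = 5203 × 60000/1001 = 28380000/91 ≈ 311868.1319.
Complete frames: 311868.

311868 frames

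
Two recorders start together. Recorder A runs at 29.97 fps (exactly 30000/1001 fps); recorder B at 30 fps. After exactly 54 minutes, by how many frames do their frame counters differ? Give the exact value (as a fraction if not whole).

54 min = 3240 s.
A emits 30000/1001 × 3240 = 97200000/1001 frames; B emits 30 × 3240 = 97200.
Difference = 97200/1001 frames (≈ 97.1029); B is ahead of A.

97200/1001 frames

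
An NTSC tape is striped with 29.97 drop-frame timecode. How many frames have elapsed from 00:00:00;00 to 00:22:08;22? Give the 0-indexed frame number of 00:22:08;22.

39822

As if non-drop at 30 labels/s: (0 × 3600 + 22 × 60 + 8) × 30 + 22 = 39862.
Minute boundaries passed: 22; those not divisible by 10: 22 − 2 = 20; dropped labels = 2 × 20 = 40.
Actual frame index = 39862 − 40 = 39822.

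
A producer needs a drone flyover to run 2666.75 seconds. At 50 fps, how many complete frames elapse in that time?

133337 frames

Frames = 2666.75 × 50 = 266675/2 ≈ 133337.5000.
Complete frames: 133337.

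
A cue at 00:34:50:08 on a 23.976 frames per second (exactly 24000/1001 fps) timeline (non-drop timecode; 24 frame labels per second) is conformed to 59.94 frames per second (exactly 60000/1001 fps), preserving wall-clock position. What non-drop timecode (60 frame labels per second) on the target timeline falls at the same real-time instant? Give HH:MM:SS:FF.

00:34:50:20

Source frame index: (0×3600 + 34×60 + 50) × 24 + 8 = 50168.
Real time: 50168 / (24000/1001) = 6277271/3000 s.
Target frame: (6277271/3000) × (60000/1001) = 125420.
At 60 labels/s: frame 125420 → 00:34:50:20.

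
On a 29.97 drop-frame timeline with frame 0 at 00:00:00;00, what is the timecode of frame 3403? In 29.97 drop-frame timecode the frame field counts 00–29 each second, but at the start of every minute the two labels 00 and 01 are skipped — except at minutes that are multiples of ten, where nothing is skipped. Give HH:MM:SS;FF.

00:01:53;15

Ten DF minutes hold 17982 frames, so frame 3403 lies in block 0 (frames 0–17981) with 3403 frames into that block.
The block's first minute is 1800 frames and the rest 1798 each; 3403 frames reaches minute 1, so 0 × 18 + 1 × 2 = 2 labels have been skipped so far.
Adding those back, label number 3403 + 2 = 3405 at 30 labels/s is 113 s + 15 f = 0 h 1 min 53 s frame 15, i.e. 00:01:53;15.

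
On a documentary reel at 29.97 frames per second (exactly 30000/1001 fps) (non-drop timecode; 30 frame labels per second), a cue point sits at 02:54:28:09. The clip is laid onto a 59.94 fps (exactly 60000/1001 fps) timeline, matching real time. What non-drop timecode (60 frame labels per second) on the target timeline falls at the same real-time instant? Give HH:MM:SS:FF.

02:54:28:18

Source frame index: (2×3600 + 54×60 + 28) × 30 + 9 = 314049.
Real time: 314049 / (30000/1001) = 104787683/10000 s.
Target frame: (104787683/10000) × (60000/1001) = 628098.
At 60 labels/s: frame 628098 → 02:54:28:18.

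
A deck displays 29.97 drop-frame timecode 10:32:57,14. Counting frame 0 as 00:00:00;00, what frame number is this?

1138186

Complete 10-minute blocks: 63, each 17982 frames → 1132866.
Remaining 2 whole minutes in the current block: 1800 + 1 × 1798 = 3598 frames.
Within the current minute: 57 × 30 + 14 − 2 = 1722 (labels ;00/;01 skipped at this minute). Total = 1132866 + 3598 + 1722 = 1138186.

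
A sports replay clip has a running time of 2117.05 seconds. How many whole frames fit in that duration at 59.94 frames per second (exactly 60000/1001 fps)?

126896 frames

Frames = 2117.05 × 60000/1001 = 9771000/77 ≈ 126896.1039.
Complete frames: 126896.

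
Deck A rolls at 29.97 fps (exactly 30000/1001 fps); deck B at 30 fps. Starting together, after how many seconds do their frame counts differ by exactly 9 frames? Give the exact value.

The gap grows by |30 − 30000/1001| = 30/1001 frames per second.
Time for a 9-frame gap: 9 ÷ (30/1001) = 300.3 s.

300.3 seconds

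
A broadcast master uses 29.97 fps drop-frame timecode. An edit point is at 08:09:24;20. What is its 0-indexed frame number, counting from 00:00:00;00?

As if non-drop at 30 labels/s: (8 × 3600 + 9 × 60 + 24) × 30 + 20 = 880940.
Minute boundaries passed: 489; those not divisible by 10: 489 − 48 = 441; dropped labels = 2 × 441 = 882.
Actual frame index = 880940 − 882 = 880058.

880058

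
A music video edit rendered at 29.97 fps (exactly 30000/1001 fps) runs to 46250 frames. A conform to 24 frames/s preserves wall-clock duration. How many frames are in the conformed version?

Target frames = source frames × (target rate / source rate) = 46250 × (24)/(30000/1001) = 46250 × 1001/1250 = 37037.

37037 frames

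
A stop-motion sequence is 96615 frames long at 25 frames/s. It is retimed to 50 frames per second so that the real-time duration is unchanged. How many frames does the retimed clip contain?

Target frames = source frames × (target rate / source rate) = 96615 × (50)/(25) = 96615 × 2 = 193230.

193230 frames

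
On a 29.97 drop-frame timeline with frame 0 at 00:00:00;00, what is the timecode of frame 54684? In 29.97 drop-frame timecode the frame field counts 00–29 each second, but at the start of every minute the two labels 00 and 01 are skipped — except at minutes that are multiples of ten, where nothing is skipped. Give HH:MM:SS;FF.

Ten DF minutes hold 17982 frames, so frame 54684 lies in block 3 (frames 53946–71927) with 738 frames into that block.
The block's first minute is 1800 frames and the rest 1798 each; 738 frames reaches minute 0, so 3 × 18 + 0 × 2 = 54 labels have been skipped so far.
Adding those back, label number 54684 + 54 = 54738 at 30 labels/s is 1824 s + 18 f = 0 h 30 min 24 s frame 18, i.e. 00:30:24;18.

00:30:24;18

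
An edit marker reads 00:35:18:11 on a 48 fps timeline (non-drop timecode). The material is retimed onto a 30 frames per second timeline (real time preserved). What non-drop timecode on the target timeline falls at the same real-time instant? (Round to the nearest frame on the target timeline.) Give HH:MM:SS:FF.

Source frame index: (0×3600 + 35×60 + 18) × 48 + 11 = 101675.
Real time: 101675 / (48) = 101675/48 s.
Target frame: (101675/48) × (30) = 508375/8 ≈ 63546.875 → 63547.
At 30 labels/s: frame 63547 → 00:35:18:07.

00:35:18:07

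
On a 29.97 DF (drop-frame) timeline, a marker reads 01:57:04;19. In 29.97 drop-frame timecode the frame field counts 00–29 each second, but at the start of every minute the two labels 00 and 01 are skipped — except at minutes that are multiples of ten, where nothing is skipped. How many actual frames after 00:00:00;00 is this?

As if non-drop at 30 labels/s: (1 × 3600 + 57 × 60 + 4) × 30 + 19 = 210739.
Minute boundaries passed: 117; those not divisible by 10: 117 − 11 = 106; dropped labels = 2 × 106 = 212.
Actual frame index = 210739 − 212 = 210527.

210527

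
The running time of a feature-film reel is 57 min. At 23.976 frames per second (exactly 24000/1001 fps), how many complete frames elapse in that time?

57 min = 3420 s.
Frames = 3420 × 24000/1001 = 82080000/1001 ≈ 81998.0020.
Complete frames: 81998.

81998 frames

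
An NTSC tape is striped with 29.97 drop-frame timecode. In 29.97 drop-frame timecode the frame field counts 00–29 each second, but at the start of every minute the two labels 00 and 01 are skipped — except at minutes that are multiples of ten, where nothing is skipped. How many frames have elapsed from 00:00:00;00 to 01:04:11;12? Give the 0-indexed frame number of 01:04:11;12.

115426

Complete 10-minute blocks: 6, each 17982 frames → 107892.
Remaining 4 whole minutes in the current block: 1800 + 3 × 1798 = 7194 frames.
Within the current minute: 11 × 30 + 12 − 2 = 340 (labels ;00/;01 skipped at this minute). Total = 107892 + 7194 + 340 = 115426.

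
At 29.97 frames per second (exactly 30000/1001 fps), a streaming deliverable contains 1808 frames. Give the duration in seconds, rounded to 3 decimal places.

60.327 seconds

Running time = 1808 × 1001/30000 = 113113/1875 s ≈ 60.327 s.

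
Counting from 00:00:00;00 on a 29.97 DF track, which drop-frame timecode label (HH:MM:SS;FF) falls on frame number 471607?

Ten DF minutes hold 17982 frames, so frame 471607 lies in block 26 (frames 467532–485513) with 4075 frames into that block.
The block's first minute is 1800 frames and the rest 1798 each; 4075 frames reaches minute 2, so 26 × 18 + 2 × 2 = 472 labels have been skipped so far.
Adding those back, label number 471607 + 472 = 472079 at 30 labels/s is 15735 s + 29 f = 4 h 22 min 15 s frame 29, i.e. 04:22:15;29.

04:22:15;29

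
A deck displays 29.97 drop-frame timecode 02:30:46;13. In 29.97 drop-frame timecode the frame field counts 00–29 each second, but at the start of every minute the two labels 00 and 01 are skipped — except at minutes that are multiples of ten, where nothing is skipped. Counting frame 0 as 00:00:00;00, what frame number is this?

271123

As if non-drop at 30 labels/s: (2 × 3600 + 30 × 60 + 46) × 30 + 13 = 271393.
Minute boundaries passed: 150; those not divisible by 10: 150 − 15 = 135; dropped labels = 2 × 135 = 270.
Actual frame index = 271393 − 270 = 271123.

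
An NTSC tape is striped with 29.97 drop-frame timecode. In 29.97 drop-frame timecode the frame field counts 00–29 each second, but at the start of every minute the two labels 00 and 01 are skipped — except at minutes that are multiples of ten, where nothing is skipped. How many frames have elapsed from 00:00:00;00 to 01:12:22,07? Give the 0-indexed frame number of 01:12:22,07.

130137

As if non-drop at 30 labels/s: (1 × 3600 + 12 × 60 + 22) × 30 + 7 = 130267.
Minute boundaries passed: 72; those not divisible by 10: 72 − 7 = 65; dropped labels = 2 × 65 = 130.
Actual frame index = 130267 − 130 = 130137.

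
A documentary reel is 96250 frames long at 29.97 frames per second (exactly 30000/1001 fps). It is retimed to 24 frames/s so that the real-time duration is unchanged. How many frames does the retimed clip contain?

77077 frames

Target frames = source frames × (target rate / source rate) = 96250 × (24)/(30000/1001) = 96250 × 1001/1250 = 77077.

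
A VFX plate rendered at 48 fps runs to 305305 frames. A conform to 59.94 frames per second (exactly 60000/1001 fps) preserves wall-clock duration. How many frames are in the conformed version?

381250 frames

Target frames = source frames × (target rate / source rate) = 305305 × (60000/1001)/(48) = 305305 × 1250/1001 = 381250.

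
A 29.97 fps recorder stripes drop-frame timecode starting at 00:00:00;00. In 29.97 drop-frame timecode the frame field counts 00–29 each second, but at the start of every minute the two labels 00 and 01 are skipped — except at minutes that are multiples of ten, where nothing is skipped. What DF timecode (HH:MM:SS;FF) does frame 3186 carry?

00:01:46;08

Ten DF minutes hold 17982 frames, so frame 3186 lies in block 0 (frames 0–17981) with 3186 frames into that block.
The block's first minute is 1800 frames and the rest 1798 each; 3186 frames reaches minute 1, so 0 × 18 + 1 × 2 = 2 labels have been skipped so far.
Adding those back, label number 3186 + 2 = 3188 at 30 labels/s is 106 s + 8 f = 0 h 1 min 46 s frame 8, i.e. 00:01:46;08.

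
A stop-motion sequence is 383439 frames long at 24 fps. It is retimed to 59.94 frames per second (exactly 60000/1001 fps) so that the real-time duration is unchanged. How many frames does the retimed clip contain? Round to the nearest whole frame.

957640 frames

Frames at target rate = 383439 × (60000/1001) / (24) = 136942500/143 ≈ 957639.860.
Nearest whole frame: 957640.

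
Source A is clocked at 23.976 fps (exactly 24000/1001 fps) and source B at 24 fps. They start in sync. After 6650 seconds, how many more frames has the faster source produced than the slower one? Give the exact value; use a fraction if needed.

A emits 24000/1001 × 6650 = 22800000/143 frames; B emits 24 × 6650 = 159600.
Difference = 22800/143 frames (≈ 159.4406); B is ahead of A.

22800/143 frames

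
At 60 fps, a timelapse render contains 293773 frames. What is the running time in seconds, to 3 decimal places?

4896.217 seconds

Running time = 293773 × 1/60 = 293773/60 s ≈ 4896.217 s.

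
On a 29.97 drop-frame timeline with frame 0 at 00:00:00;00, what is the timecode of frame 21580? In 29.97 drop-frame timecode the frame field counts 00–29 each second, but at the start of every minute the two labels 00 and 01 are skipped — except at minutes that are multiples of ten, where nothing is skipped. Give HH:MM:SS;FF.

Each 10-minute DF block holds 10 × 60 × 30 − 9 × 2 = 17982 frames. 21580 ÷ 17982 → 1 full block, remainder 3598.
Within the partial block the first minute is 1800 frames and each further minute 1798, so 2 further minute boundaries passed. Total skipped labels = 18 × 1 + 2 × 2 = 22.
Non-drop label index = 21580 + 22 = 21602; at 30 labels/s that is 00:12:00:02, i.e. DF 00:12:00;02.

00:12:00;02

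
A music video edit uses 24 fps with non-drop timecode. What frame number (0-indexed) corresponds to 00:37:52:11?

54539

Total seconds to the label: (0 × 3600 + 37 × 60 + 52) = 2272.
Frame index = 2272 × 24 + 11 = 54539.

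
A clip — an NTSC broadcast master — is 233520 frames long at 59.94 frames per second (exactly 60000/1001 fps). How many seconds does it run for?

Running time = 233520 / (60000/1001) = 3895.892 s.

3895.892 seconds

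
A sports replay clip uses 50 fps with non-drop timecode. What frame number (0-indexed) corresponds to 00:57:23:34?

Total seconds to the label: (0 × 3600 + 57 × 60 + 23) = 3443.
Frame index = 3443 × 50 + 34 = 172184.

frame 172184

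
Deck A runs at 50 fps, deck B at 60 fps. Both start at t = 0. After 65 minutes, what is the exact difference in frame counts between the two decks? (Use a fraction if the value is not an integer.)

39000 frames

65 min = 3900 s.
A emits 50 × 3900 = 195000 frames; B emits 60 × 3900 = 234000.
Difference = 39000 frames; B is ahead of A.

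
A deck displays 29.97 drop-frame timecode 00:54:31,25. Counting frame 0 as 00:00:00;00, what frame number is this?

As if non-drop at 30 labels/s: (0 × 3600 + 54 × 60 + 31) × 30 + 25 = 98155.
Minute boundaries passed: 54; those not divisible by 10: 54 − 5 = 49; dropped labels = 2 × 49 = 98.
Actual frame index = 98155 − 98 = 98057.

98057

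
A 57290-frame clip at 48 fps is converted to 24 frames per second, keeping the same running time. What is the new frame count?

Target frames = source frames × (target rate / source rate) = 57290 × (24)/(48) = 57290 × 1/2 = 28645.

28645 frames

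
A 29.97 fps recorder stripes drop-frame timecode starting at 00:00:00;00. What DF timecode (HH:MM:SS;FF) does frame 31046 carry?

00:17:15;28

Each 10-minute DF block holds 10 × 60 × 30 − 9 × 2 = 17982 frames. 31046 ÷ 17982 → 1 full block, remainder 13064.
Within the partial block the first minute is 1800 frames and each further minute 1798, so 7 further minute boundaries passed. Total skipped labels = 18 × 1 + 2 × 7 = 32.
Non-drop label index = 31046 + 32 = 31078; at 30 labels/s that is 00:17:15:28, i.e. DF 00:17:15;28.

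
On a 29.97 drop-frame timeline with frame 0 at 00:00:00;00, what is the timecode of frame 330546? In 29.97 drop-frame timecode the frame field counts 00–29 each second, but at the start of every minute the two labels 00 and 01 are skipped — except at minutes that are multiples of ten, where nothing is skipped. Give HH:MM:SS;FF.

03:03:49;06

Ten DF minutes hold 17982 frames, so frame 330546 lies in block 18 (frames 323676–341657) with 6870 frames into that block.
The block's first minute is 1800 frames and the rest 1798 each; 6870 frames reaches minute 3, so 18 × 18 + 3 × 2 = 330 labels have been skipped so far.
Adding those back, label number 330546 + 330 = 330876 at 30 labels/s is 11029 s + 6 f = 3 h 3 min 49 s frame 6, i.e. 03:03:49;06.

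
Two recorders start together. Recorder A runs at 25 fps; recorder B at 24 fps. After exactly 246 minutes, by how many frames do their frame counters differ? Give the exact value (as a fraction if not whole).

14760 frames

246 min = 14760 s.
A emits 25 × 14760 = 369000 frames; B emits 24 × 14760 = 354240.
Difference = 14760 frames; B is behind A.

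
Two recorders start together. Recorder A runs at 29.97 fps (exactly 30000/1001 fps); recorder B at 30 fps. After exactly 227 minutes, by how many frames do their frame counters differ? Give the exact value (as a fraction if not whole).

408600/1001 frames

227 min = 13620 s.
A emits 30000/1001 × 13620 = 408600000/1001 frames; B emits 30 × 13620 = 408600.
Difference = 408600/1001 frames (≈ 408.1918); B is ahead of A.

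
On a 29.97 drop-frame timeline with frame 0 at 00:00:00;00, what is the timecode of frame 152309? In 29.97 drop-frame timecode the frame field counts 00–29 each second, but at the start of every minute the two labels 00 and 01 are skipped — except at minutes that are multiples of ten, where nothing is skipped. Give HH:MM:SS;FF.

01:24:42;01

Ten DF minutes hold 17982 frames, so frame 152309 lies in block 8 (frames 143856–161837) with 8453 frames into that block.
The block's first minute is 1800 frames and the rest 1798 each; 8453 frames reaches minute 4, so 8 × 18 + 4 × 2 = 152 labels have been skipped so far.
Adding those back, label number 152309 + 152 = 152461 at 30 labels/s is 5082 s + 1 f = 1 h 24 min 42 s frame 1, i.e. 01:24:42;01.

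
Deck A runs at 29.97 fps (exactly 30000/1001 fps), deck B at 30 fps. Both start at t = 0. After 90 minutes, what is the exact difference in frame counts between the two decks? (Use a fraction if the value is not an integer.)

90 min = 5400 s.
A emits 30000/1001 × 5400 = 162000000/1001 frames; B emits 30 × 5400 = 162000.
Difference = 162000/1001 frames (≈ 161.8382); B is ahead of A.

162000/1001 frames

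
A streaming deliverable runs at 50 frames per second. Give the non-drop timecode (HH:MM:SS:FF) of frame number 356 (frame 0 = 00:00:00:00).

00:00:07:06

356 ÷ 50 = 7 full seconds, remainder 6 frames.
7 s = 0 h 0 min 7 s.
Timecode: 00:00:07:06.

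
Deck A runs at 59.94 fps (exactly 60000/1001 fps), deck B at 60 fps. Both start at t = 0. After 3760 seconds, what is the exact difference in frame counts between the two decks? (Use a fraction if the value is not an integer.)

225600/1001 frames

A emits 60000/1001 × 3760 = 225600000/1001 frames; B emits 60 × 3760 = 225600.
Difference = 225600/1001 frames (≈ 225.3746); B is ahead of A.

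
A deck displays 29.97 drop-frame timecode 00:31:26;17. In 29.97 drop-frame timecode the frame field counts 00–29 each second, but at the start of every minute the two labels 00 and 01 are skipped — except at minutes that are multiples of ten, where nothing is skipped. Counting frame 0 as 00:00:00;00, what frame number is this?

56541

As if non-drop at 30 labels/s: (0 × 3600 + 31 × 60 + 26) × 30 + 17 = 56597.
Minute boundaries passed: 31; those not divisible by 10: 31 − 3 = 28; dropped labels = 2 × 28 = 56.
Actual frame index = 56597 − 56 = 56541.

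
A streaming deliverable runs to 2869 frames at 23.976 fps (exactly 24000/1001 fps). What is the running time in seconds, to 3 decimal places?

Running time = 2869 × 1001/24000 = 2871869/24000 s ≈ 119.661 s.

119.661 seconds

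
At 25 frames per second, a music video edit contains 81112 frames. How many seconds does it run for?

Running time = 81112 / (25) = 3244.48 s.

3244.48 seconds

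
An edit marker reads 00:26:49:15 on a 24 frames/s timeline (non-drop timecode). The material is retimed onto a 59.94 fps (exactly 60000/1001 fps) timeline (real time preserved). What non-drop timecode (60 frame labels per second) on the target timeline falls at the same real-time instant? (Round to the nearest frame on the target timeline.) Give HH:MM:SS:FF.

Source frame index: (0×3600 + 26×60 + 49) × 24 + 15 = 38631.
Real time: 38631 / (24) = 12877/8 s.
Target frame: (12877/8) × (60000/1001) = 96577500/1001 ≈ 96481.019 → 96481.
At 60 labels/s: frame 96481 → 00:26:48:01.

00:26:48:01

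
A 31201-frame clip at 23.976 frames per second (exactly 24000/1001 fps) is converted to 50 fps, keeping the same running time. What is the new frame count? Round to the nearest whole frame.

Frames at target rate = 31201 × (50) / (24000/1001) = 31232201/480 ≈ 65067.085.
Nearest whole frame: 65067.

65067 frames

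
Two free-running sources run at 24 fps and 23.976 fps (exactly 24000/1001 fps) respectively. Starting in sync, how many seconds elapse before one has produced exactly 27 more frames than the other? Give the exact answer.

1126.125 seconds

The gap grows by |24000/1001 − 24| = 24/1001 frames per second.
Time for a 27-frame gap: 27 ÷ (24/1001) = 1126.125 s.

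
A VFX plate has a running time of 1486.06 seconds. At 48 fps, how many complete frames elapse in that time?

Frames = 1486.06 × 48 = 1783272/25 ≈ 71330.8800.
Complete frames: 71330.

71330 frames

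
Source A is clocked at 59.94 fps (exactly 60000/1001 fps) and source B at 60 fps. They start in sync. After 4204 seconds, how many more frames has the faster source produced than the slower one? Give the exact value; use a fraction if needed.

252240/1001 frames

A emits 60000/1001 × 4204 = 252240000/1001 frames; B emits 60 × 4204 = 252240.
Difference = 252240/1001 frames (≈ 251.9880); B is ahead of A.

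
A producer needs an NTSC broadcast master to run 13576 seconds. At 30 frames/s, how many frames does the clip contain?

Frames = 13576 × 30 = 407280.

407280 frames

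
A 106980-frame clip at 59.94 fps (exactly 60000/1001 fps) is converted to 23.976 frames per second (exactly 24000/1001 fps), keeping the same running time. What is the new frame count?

Target frames = source frames × (target rate / source rate) = 106980 × (24000/1001)/(60000/1001) = 106980 × 2/5 = 42792.

42792 frames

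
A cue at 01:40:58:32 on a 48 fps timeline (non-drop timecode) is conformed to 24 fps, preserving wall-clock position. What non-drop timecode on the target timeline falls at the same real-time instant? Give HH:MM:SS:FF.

Source frame index: (1×3600 + 40×60 + 58) × 48 + 32 = 290816.
Real time: 290816 / (48) = 18176/3 s.
Target frame: (18176/3) × (24) = 145408.
At 24 labels/s: frame 145408 → 01:40:58:16.

01:40:58:16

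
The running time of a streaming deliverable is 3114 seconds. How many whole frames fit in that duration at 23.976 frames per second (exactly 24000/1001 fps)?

74661 frames

Frames = 3114 × 24000/1001 = 74736000/1001 ≈ 74661.3387.
Complete frames: 74661.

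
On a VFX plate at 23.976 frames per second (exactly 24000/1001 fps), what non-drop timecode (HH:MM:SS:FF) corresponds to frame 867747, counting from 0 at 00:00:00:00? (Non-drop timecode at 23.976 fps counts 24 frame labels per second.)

867747 ÷ 24 = 36156 full seconds, remainder 3 frames.
36156 s = 10 h 2 min 36 s.
Timecode: 10:02:36:03.

10:02:36:03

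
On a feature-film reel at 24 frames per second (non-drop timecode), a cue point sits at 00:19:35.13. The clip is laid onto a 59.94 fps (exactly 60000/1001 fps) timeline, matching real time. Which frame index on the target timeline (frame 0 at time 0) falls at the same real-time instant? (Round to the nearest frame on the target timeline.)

Source frame index: (0×3600 + 19×60 + 35) × 24 + 13 = 28213.
Real time: 28213 / (24) = 28213/24 s.
Target frame: (28213/24) × (60000/1001) = 70532500/1001 ≈ 70462.038 → 70462.

frame 70462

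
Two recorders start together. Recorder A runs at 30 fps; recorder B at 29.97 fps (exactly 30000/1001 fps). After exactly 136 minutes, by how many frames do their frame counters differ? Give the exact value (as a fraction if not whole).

136 min = 8160 s.
A emits 30 × 8160 = 244800 frames; B emits 30000/1001 × 8160 = 244800000/1001.
Difference = 244800/1001 frames (≈ 244.5554); B is behind A.

244800/1001 frames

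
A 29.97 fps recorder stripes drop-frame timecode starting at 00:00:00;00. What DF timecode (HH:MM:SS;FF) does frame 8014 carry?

00:04:27;12

Ten DF minutes hold 17982 frames, so frame 8014 lies in block 0 (frames 0–17981) with 8014 frames into that block.
The block's first minute is 1800 frames and the rest 1798 each; 8014 frames reaches minute 4, so 0 × 18 + 4 × 2 = 8 labels have been skipped so far.
Adding those back, label number 8014 + 8 = 8022 at 30 labels/s is 267 s + 12 f = 0 h 4 min 27 s frame 12, i.e. 00:04:27;12.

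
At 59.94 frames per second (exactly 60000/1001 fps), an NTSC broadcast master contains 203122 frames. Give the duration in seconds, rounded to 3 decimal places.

3388.752 seconds

Running time = 203122 × 1001/60000 = 101662561/30000 s ≈ 3388.752 s.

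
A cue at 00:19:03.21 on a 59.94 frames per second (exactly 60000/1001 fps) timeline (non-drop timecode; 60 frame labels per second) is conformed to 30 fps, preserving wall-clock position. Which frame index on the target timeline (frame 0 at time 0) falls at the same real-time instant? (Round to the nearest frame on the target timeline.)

Source frame index: (0×3600 + 19×60 + 3) × 60 + 21 = 68601.
Real time: 68601 / (60000/1001) = 22889867/20000 s.
Target frame: (22889867/20000) × (30) = 68669601/2000 ≈ 34334.800 → 34335.

frame 34335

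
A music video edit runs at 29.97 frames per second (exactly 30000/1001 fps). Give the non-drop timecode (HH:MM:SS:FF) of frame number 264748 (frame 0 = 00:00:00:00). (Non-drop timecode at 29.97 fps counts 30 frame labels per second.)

264748 ÷ 30 = 8824 full seconds, remainder 28 frames.
8824 s = 2 h 27 min 4 s.
Timecode: 02:27:04:28.

02:27:04:28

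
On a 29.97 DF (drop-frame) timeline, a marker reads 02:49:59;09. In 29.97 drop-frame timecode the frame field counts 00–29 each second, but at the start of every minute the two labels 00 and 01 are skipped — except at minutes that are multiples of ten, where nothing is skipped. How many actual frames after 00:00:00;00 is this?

305673

As if non-drop at 30 labels/s: (2 × 3600 + 49 × 60 + 59) × 30 + 9 = 305979.
Minute boundaries passed: 169; those not divisible by 10: 169 − 16 = 153; dropped labels = 2 × 153 = 306.
Actual frame index = 305979 − 306 = 305673.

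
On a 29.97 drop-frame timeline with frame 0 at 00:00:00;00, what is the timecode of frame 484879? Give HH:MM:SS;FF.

Each 10-minute DF block holds 10 × 60 × 30 − 9 × 2 = 17982 frames. 484879 ÷ 17982 → 26 full blocks, remainder 17347.
Within the partial block the first minute is 1800 frames and each further minute 1798, so 9 further minute boundaries passed. Total skipped labels = 18 × 26 + 2 × 9 = 486.
Non-drop label index = 484879 + 486 = 485365; at 30 labels/s that is 04:29:38:25, i.e. DF 04:29:38;25.

04:29:38;25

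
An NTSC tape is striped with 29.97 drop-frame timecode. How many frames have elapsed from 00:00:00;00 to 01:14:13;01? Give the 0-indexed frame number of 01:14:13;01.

As if non-drop at 30 labels/s: (1 × 3600 + 14 × 60 + 13) × 30 + 1 = 133591.
Minute boundaries passed: 74; those not divisible by 10: 74 − 7 = 67; dropped labels = 2 × 67 = 134.
Actual frame index = 133591 − 134 = 133457.

133457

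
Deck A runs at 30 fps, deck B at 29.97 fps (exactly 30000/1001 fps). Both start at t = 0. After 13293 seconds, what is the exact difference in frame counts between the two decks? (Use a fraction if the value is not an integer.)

56970/143 frames

A emits 30 × 13293 = 398790 frames; B emits 30000/1001 × 13293 = 56970000/143.
Difference = 56970/143 frames (≈ 398.3916); B is behind A.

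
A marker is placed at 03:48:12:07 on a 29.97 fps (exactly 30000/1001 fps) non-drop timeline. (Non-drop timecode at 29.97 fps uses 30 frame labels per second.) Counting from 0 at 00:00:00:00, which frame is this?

Total seconds to the label: (3 × 3600 + 48 × 60 + 12) = 13692.
Frame index = 13692 × 30 + 7 = 410767.

frame 410767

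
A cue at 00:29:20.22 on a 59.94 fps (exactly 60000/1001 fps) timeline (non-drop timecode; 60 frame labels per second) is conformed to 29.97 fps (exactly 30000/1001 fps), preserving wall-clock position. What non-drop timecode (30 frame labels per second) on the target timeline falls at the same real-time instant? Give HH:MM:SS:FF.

00:29:20:11

Source frame index: (0×3600 + 29×60 + 20) × 60 + 22 = 105622.
Real time: 105622 / (60000/1001) = 52863811/30000 s.
Target frame: (52863811/30000) × (30000/1001) = 52811.
At 30 labels/s: frame 52811 → 00:29:20:11.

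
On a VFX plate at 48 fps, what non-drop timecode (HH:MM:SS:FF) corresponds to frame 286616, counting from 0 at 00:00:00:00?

01:39:31:08

286616 ÷ 48 = 5971 full seconds, remainder 8 frames.
5971 s = 1 h 39 min 31 s.
Timecode: 01:39:31:08.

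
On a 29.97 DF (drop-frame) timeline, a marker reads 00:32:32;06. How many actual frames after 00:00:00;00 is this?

As if non-drop at 30 labels/s: (0 × 3600 + 32 × 60 + 32) × 30 + 6 = 58566.
Minute boundaries passed: 32; those not divisible by 10: 32 − 3 = 29; dropped labels = 2 × 29 = 58.
Actual frame index = 58566 − 58 = 58508.

58508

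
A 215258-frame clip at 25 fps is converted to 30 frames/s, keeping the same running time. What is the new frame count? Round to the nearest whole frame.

258310 frames

Frames at target rate = 215258 × (30) / (25) = 1291548/5 ≈ 258309.600.
Nearest whole frame: 258310.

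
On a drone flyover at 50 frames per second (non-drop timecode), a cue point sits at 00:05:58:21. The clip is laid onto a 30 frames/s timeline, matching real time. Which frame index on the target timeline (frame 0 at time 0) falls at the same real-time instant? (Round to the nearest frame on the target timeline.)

frame 10753

Source frame index: (0×3600 + 5×60 + 58) × 50 + 21 = 17921.
Real time: 17921 / (50) = 17921/50 s.
Target frame: (17921/50) × (30) = 53763/5 ≈ 10752.600 → 10753.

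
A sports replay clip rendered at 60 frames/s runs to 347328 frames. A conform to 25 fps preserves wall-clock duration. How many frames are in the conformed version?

144720 frames

Target frames = source frames × (target rate / source rate) = 347328 × (25)/(60) = 347328 × 5/12 = 144720.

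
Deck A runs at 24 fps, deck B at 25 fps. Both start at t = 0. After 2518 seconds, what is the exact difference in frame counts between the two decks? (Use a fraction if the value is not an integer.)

2518 frames

A emits 24 × 2518 = 60432 frames; B emits 25 × 2518 = 62950.
Difference = 2518 frames; B is ahead of A.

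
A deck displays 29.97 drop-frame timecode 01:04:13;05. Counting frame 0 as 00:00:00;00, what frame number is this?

Complete 10-minute blocks: 6, each 17982 frames → 107892.
Remaining 4 whole minutes in the current block: 1800 + 3 × 1798 = 7194 frames.
Within the current minute: 13 × 30 + 5 − 2 = 393 (labels ;00/;01 skipped at this minute). Total = 107892 + 7194 + 393 = 115479.

115479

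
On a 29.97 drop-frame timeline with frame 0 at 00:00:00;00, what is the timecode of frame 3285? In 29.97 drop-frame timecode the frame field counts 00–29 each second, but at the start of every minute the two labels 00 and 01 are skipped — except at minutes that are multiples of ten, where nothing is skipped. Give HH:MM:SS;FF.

Ten DF minutes hold 17982 frames, so frame 3285 lies in block 0 (frames 0–17981) with 3285 frames into that block.
The block's first minute is 1800 frames and the rest 1798 each; 3285 frames reaches minute 1, so 0 × 18 + 1 × 2 = 2 labels have been skipped so far.
Adding those back, label number 3285 + 2 = 3287 at 30 labels/s is 109 s + 17 f = 0 h 1 min 49 s frame 17, i.e. 00:01:49;17.

00:01:49;17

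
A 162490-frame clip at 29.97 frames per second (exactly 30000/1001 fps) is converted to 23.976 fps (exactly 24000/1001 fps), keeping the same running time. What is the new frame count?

129992 frames

Target frames = source frames × (target rate / source rate) = 162490 × (24000/1001)/(30000/1001) = 162490 × 4/5 = 129992.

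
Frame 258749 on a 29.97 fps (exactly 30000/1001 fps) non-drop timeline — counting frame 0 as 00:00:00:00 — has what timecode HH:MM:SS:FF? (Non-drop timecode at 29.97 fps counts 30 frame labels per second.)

02:23:44:29

258749 ÷ 30 = 8624 full seconds, remainder 29 frames.
8624 s = 2 h 23 min 44 s.
Timecode: 02:23:44:29.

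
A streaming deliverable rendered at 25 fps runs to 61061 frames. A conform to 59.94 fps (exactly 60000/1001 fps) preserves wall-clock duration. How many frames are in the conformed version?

Target frames = source frames × (target rate / source rate) = 61061 × (60000/1001)/(25) = 61061 × 2400/1001 = 146400.

146400 frames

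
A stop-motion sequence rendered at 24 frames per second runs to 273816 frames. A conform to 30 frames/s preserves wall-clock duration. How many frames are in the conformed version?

Target frames = source frames × (target rate / source rate) = 273816 × (30)/(24) = 273816 × 5/4 = 342270.

342270 frames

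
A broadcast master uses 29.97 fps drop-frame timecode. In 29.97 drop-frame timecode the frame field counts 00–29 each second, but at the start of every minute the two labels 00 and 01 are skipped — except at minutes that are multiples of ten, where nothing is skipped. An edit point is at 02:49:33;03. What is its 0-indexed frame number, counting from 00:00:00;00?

304887

As if non-drop at 30 labels/s: (2 × 3600 + 49 × 60 + 33) × 30 + 3 = 305193.
Minute boundaries passed: 169; those not divisible by 10: 169 − 16 = 153; dropped labels = 2 × 153 = 306.
Actual frame index = 305193 − 306 = 304887.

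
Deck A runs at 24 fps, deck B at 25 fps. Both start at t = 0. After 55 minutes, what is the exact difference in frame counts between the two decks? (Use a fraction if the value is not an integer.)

55 min = 3300 s.
A emits 24 × 3300 = 79200 frames; B emits 25 × 3300 = 82500.
Difference = 3300 frames; B is ahead of A.

3300 frames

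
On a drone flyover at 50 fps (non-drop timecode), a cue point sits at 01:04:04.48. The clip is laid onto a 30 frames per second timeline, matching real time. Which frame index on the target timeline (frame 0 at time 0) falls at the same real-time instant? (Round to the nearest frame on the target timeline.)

frame 115349

Source frame index: (1×3600 + 4×60 + 4) × 50 + 48 = 192248.
Real time: 192248 / (50) = 96124/25 s.
Target frame: (96124/25) × (30) = 576744/5 ≈ 115348.800 → 115349.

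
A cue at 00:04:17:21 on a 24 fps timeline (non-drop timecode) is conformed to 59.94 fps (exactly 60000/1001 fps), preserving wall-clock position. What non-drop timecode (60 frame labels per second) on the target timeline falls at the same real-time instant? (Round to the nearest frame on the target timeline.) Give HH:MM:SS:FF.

Source frame index: (0×3600 + 4×60 + 17) × 24 + 21 = 6189.
Real time: 6189 / (24) = 2063/8 s.
Target frame: (2063/8) × (60000/1001) = 15472500/1001 ≈ 15457.043 → 15457.
At 60 labels/s: frame 15457 → 00:04:17:37.

00:04:17:37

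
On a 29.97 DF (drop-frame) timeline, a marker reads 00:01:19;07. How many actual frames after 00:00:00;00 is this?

Complete 10-minute blocks: 0, each 17982 frames → 0.
Remaining 1 whole minute in the current block: 1800 + 0 × 1798 = 1800 frames.
Within the current minute: 19 × 30 + 7 − 2 = 575 (labels ;00/;01 skipped at this minute). Total = 0 + 1800 + 575 = 2375.

2375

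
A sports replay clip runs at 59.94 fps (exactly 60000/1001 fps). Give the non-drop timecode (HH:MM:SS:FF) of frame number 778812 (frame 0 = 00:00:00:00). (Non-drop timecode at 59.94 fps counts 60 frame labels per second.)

03:36:20:12

778812 ÷ 60 = 12980 full seconds, remainder 12 frames.
12980 s = 3 h 36 min 20 s.
Timecode: 03:36:20:12.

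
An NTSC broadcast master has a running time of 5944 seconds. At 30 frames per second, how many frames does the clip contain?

Frames = 5944 × 30 = 178320.

178320 frames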